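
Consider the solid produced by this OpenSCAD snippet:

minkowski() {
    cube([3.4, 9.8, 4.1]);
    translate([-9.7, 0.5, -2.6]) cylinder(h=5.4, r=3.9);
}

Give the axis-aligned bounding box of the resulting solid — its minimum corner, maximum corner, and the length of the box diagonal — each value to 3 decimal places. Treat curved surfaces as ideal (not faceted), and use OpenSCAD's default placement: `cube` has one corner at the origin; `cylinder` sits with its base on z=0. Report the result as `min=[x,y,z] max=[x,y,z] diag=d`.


A = translate([-9.7, 0.5, -2.6]) cylinder(h=5.4, r=3.9) → bbox [-13.6,-3.4,-2.6] .. [-5.8,4.4,2.8]
B = cube([3.4, 9.8, 4.1]) → bbox [0,0,0] .. [3.4,9.8,4.1]
lo = A.lo+B.lo = [-13.6+0, -3.4+0, -2.6+0] = [-13.600,-3.400,-2.600]
hi = A.hi+B.hi = [-5.8+3.4, 4.4+9.8, 2.8+4.1] = [-2.400,14.200,6.900]
diag = √(11.2²+17.6²+9.5²) = √525.45 = 22.923

min=[-13.600,-3.400,-2.600] max=[-2.400,14.200,6.900] diag=22.923


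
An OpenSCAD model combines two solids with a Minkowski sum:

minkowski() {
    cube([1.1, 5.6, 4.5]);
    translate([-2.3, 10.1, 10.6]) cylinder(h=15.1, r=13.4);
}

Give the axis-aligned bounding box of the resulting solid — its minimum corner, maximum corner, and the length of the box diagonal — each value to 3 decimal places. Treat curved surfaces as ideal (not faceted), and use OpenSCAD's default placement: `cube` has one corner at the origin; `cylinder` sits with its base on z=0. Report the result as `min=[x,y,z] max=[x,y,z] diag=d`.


min=[-15.700,-3.300,10.600] max=[12.200,29.100,30.200] diag=47.035

A = translate([-2.3, 10.1, 10.6]) cylinder(h=15.1, r=13.4) → bbox [-15.7,-3.3,10.6] .. [11.1,23.5,25.7]
B = cube([1.1, 5.6, 4.5]) → bbox [0,0,0] .. [1.1,5.6,4.5]
lo = A.lo+B.lo = [-15.7+0, -3.3+0, 10.6+0] = [-15.700,-3.300,10.600]
hi = A.hi+B.hi = [11.1+1.1, 23.5+5.6, 25.7+4.5] = [12.200,29.100,30.200]
diag = √(27.9²+32.4²+19.6²) = √2212.33 = 47.035


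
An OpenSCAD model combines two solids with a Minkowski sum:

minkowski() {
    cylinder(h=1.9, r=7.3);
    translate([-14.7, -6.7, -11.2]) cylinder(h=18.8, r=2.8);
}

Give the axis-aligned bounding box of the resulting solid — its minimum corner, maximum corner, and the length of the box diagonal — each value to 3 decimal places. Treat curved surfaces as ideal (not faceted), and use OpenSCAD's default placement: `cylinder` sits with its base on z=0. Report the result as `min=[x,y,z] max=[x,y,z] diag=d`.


min=[-24.800,-16.800,-11.200] max=[-4.600,3.400,9.500] diag=35.278

A = translate([-14.7, -6.7, -11.2]) cylinder(h=18.8, r=2.8) → bbox [-17.5,-9.5,-11.2] .. [-11.9,-3.9,7.6]
B = cylinder(h=1.9, r=7.3) → bbox [-7.3,-7.3,0] .. [7.3,7.3,1.9]
lo = A.lo+B.lo = [-17.5-7.3, -9.5-7.3, -11.2+0] = [-24.800,-16.800,-11.200]
hi = A.hi+B.hi = [-11.9+7.3, -3.9+7.3, 7.6+1.9] = [-4.600,3.400,9.500]
diag = √(20.2²+20.2²+20.7²) = √1244.57 = 35.278


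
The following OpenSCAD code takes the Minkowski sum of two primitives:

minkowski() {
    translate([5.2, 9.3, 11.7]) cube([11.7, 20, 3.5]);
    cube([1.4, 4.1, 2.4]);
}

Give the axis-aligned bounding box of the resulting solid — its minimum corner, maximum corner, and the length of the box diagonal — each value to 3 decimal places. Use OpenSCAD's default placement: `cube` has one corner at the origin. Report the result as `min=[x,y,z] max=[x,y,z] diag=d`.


min=[5.200,9.300,11.700] max=[18.300,33.400,17.600] diag=28.058

A = translate([5.2, 9.3, 11.7]) cube([11.7, 20, 3.5]) → bbox [5.2,9.3,11.7] .. [16.9,29.3,15.2]
B = cube([1.4, 4.1, 2.4]) → bbox [0,0,0] .. [1.4,4.1,2.4]
lo = A.lo+B.lo = [5.2+0, 9.3+0, 11.7+0] = [5.200,9.300,11.700]
hi = A.hi+B.hi = [16.9+1.4, 29.3+4.1, 15.2+2.4] = [18.300,33.400,17.600]
diag = √(13.1²+24.1²+5.9²) = √787.23 = 28.058


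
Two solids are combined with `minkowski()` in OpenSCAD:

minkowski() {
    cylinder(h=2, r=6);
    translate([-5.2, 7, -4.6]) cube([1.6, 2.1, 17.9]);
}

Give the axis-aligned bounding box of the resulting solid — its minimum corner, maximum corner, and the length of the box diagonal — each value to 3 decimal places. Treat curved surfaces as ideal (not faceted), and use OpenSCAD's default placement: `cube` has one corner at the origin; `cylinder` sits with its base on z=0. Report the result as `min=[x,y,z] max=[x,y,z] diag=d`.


A = translate([-5.2, 7, -4.6]) cube([1.6, 2.1, 17.9]) → bbox [-5.2,7,-4.6] .. [-3.6,9.1,13.3]
B = cylinder(h=2, r=6) → bbox [-6,-6,0] .. [6,6,2]
lo = A.lo+B.lo = [-5.2-6, 7-6, -4.6+0] = [-11.200,1.000,-4.600]
hi = A.hi+B.hi = [-3.6+6, 9.1+6, 13.3+2] = [2.400,15.100,15.300]
diag = √(13.6²+14.1²+19.9²) = √779.78 = 27.925

min=[-11.200,1.000,-4.600] max=[2.400,15.100,15.300] diag=27.925


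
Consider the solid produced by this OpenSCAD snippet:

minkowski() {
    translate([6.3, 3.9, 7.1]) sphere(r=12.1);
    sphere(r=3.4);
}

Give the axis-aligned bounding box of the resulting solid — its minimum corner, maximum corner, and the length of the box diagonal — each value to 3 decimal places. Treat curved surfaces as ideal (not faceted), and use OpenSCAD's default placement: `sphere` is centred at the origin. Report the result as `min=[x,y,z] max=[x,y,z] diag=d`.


min=[-9.200,-11.600,-8.400] max=[21.800,19.400,22.600] diag=53.694

A = translate([6.3, 3.9, 7.1]) sphere(r=12.1) → bbox [-5.8,-8.2,-5] .. [18.4,16,19.2]
B = sphere(r=3.4) → bbox [-3.4,-3.4,-3.4] .. [3.4,3.4,3.4]
lo = A.lo+B.lo = [-5.8-3.4, -8.2-3.4, -5-3.4] = [-9.200,-11.600,-8.400]
hi = A.hi+B.hi = [18.4+3.4, 16+3.4, 19.2+3.4] = [21.800,19.400,22.600]
diag = √(31²+31²+31²) = √2883 = 53.694


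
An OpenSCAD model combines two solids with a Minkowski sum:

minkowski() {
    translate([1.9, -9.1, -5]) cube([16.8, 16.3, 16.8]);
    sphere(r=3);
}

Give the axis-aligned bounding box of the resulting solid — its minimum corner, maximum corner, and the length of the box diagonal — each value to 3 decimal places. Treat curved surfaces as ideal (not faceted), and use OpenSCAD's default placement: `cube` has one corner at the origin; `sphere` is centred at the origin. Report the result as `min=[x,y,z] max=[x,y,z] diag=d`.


min=[-1.100,-12.100,-8.000] max=[21.700,10.200,14.800] diag=39.204

A = translate([1.9, -9.1, -5]) cube([16.8, 16.3, 16.8]) → bbox [1.9,-9.1,-5] .. [18.7,7.2,11.8]
B = sphere(r=3) → bbox [-3,-3,-3] .. [3,3,3]
lo = A.lo+B.lo = [1.9-3, -9.1-3, -5-3] = [-1.100,-12.100,-8.000]
hi = A.hi+B.hi = [18.7+3, 7.2+3, 11.8+3] = [21.700,10.200,14.800]
diag = √(22.8²+22.3²+22.8²) = √1536.97 = 39.204


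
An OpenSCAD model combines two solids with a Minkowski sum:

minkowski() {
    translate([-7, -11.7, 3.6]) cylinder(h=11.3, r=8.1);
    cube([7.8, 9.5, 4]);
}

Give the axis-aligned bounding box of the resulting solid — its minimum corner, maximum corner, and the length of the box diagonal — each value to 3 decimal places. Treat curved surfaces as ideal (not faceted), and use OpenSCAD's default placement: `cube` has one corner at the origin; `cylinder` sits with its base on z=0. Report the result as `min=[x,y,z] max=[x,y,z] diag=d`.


A = translate([-7, -11.7, 3.6]) cylinder(h=11.3, r=8.1) → bbox [-15.1,-19.8,3.6] .. [1.1,-3.6,14.9]
B = cube([7.8, 9.5, 4]) → bbox [0,0,0] .. [7.8,9.5,4]
lo = A.lo+B.lo = [-15.1+0, -19.8+0, 3.6+0] = [-15.100,-19.800,3.600]
hi = A.hi+B.hi = [1.1+7.8, -3.6+9.5, 14.9+4] = [8.900,5.900,18.900]
diag = √(24²+25.7²+15.3²) = √1470.58 = 38.348

min=[-15.100,-19.800,3.600] max=[8.900,5.900,18.900] diag=38.348


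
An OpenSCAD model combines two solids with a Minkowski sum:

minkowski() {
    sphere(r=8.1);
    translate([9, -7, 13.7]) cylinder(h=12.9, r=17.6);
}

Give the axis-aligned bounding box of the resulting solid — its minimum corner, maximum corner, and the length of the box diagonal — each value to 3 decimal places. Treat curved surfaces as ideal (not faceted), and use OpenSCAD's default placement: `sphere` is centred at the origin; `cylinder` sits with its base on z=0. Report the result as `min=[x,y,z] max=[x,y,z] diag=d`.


min=[-16.700,-32.700,5.600] max=[34.700,18.700,34.700] diag=78.299

A = translate([9, -7, 13.7]) cylinder(h=12.9, r=17.6) → bbox [-8.6,-24.6,13.7] .. [26.6,10.6,26.6]
B = sphere(r=8.1) → bbox [-8.1,-8.1,-8.1] .. [8.1,8.1,8.1]
lo = A.lo+B.lo = [-8.6-8.1, -24.6-8.1, 13.7-8.1] = [-16.700,-32.700,5.600]
hi = A.hi+B.hi = [26.6+8.1, 10.6+8.1, 26.6+8.1] = [34.700,18.700,34.700]
diag = √(51.4²+51.4²+29.1²) = √6130.73 = 78.299


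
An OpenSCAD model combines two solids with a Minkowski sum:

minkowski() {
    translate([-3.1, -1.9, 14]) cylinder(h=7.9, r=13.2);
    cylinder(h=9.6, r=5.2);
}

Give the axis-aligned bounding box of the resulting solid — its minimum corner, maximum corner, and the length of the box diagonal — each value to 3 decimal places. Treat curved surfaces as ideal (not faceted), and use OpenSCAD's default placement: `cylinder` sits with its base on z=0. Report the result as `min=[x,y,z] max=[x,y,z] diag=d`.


A = translate([-3.1, -1.9, 14]) cylinder(h=7.9, r=13.2) → bbox [-16.3,-15.1,14] .. [10.1,11.3,21.9]
B = cylinder(h=9.6, r=5.2) → bbox [-5.2,-5.2,0] .. [5.2,5.2,9.6]
lo = A.lo+B.lo = [-16.3-5.2, -15.1-5.2, 14+0] = [-21.500,-20.300,14.000]
hi = A.hi+B.hi = [10.1+5.2, 11.3+5.2, 21.9+9.6] = [15.300,16.500,31.500]
diag = √(36.8²+36.8²+17.5²) = √3014.73 = 54.907

min=[-21.500,-20.300,14.000] max=[15.300,16.500,31.500] diag=54.907


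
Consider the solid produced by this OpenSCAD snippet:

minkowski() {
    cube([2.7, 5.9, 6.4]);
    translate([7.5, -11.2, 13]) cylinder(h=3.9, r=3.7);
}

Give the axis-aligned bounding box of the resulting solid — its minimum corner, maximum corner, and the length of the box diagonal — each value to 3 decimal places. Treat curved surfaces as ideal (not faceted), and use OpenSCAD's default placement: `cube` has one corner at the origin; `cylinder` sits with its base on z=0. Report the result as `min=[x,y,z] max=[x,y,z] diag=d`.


A = translate([7.5, -11.2, 13]) cylinder(h=3.9, r=3.7) → bbox [3.8,-14.9,13] .. [11.2,-7.5,16.9]
B = cube([2.7, 5.9, 6.4]) → bbox [0,0,0] .. [2.7,5.9,6.4]
lo = A.lo+B.lo = [3.8+0, -14.9+0, 13+0] = [3.800,-14.900,13.000]
hi = A.hi+B.hi = [11.2+2.7, -7.5+5.9, 16.9+6.4] = [13.900,-1.600,23.300]
diag = √(10.1²+13.3²+10.3²) = √384.99 = 19.621

min=[3.800,-14.900,13.000] max=[13.900,-1.600,23.300] diag=19.621


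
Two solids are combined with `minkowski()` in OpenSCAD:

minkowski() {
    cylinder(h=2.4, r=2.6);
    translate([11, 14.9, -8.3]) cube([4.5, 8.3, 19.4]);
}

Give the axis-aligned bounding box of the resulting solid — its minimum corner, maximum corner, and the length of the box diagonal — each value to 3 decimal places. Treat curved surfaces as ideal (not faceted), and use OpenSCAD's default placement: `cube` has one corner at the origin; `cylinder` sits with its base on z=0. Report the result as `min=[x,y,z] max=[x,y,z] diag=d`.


min=[8.400,12.300,-8.300] max=[18.100,25.800,13.500] diag=27.415

A = translate([11, 14.9, -8.3]) cube([4.5, 8.3, 19.4]) → bbox [11,14.9,-8.3] .. [15.5,23.2,11.1]
B = cylinder(h=2.4, r=2.6) → bbox [-2.6,-2.6,0] .. [2.6,2.6,2.4]
lo = A.lo+B.lo = [11-2.6, 14.9-2.6, -8.3+0] = [8.400,12.300,-8.300]
hi = A.hi+B.hi = [15.5+2.6, 23.2+2.6, 11.1+2.4] = [18.100,25.800,13.500]
diag = √(9.7²+13.5²+21.8²) = √751.58 = 27.415


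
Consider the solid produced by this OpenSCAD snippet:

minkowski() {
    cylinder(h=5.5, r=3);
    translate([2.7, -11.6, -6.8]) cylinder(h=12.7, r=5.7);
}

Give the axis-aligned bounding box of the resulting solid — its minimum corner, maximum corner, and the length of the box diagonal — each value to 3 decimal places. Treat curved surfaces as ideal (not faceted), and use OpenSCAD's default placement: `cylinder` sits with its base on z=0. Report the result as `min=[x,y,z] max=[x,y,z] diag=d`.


min=[-6.000,-20.300,-6.800] max=[11.400,-2.900,11.400] diag=30.607

A = translate([2.7, -11.6, -6.8]) cylinder(h=12.7, r=5.7) → bbox [-3,-17.3,-6.8] .. [8.4,-5.9,5.9]
B = cylinder(h=5.5, r=3) → bbox [-3,-3,0] .. [3,3,5.5]
lo = A.lo+B.lo = [-3-3, -17.3-3, -6.8+0] = [-6.000,-20.300,-6.800]
hi = A.hi+B.hi = [8.4+3, -5.9+3, 5.9+5.5] = [11.400,-2.900,11.400]
diag = √(17.4²+17.4²+18.2²) = √936.76 = 30.607


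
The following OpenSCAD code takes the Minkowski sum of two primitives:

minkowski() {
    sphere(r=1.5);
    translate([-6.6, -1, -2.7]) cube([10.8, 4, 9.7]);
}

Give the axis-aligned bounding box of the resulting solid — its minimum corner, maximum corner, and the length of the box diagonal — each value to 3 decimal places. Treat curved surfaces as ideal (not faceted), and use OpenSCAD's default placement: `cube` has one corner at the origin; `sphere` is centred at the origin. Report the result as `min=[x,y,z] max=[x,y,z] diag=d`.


A = translate([-6.6, -1, -2.7]) cube([10.8, 4, 9.7]) → bbox [-6.6,-1,-2.7] .. [4.2,3,7]
B = sphere(r=1.5) → bbox [-1.5,-1.5,-1.5] .. [1.5,1.5,1.5]
lo = A.lo+B.lo = [-6.6-1.5, -1-1.5, -2.7-1.5] = [-8.100,-2.500,-4.200]
hi = A.hi+B.hi = [4.2+1.5, 3+1.5, 7+1.5] = [5.700,4.500,8.500]
diag = √(13.8²+7²+12.7²) = √400.73 = 20.018

min=[-8.100,-2.500,-4.200] max=[5.700,4.500,8.500] diag=20.018


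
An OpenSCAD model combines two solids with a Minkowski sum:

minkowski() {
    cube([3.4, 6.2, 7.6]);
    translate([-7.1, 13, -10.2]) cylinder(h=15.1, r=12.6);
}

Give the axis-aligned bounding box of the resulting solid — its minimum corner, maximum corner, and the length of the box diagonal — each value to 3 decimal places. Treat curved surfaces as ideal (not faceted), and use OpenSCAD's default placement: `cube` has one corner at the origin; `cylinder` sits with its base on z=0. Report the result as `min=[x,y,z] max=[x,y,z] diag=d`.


A = translate([-7.1, 13, -10.2]) cylinder(h=15.1, r=12.6) → bbox [-19.7,0.4,-10.2] .. [5.5,25.6,4.9]
B = cube([3.4, 6.2, 7.6]) → bbox [0,0,0] .. [3.4,6.2,7.6]
lo = A.lo+B.lo = [-19.7+0, 0.4+0, -10.2+0] = [-19.700,0.400,-10.200]
hi = A.hi+B.hi = [5.5+3.4, 25.6+6.2, 4.9+7.6] = [8.900,31.800,12.500]
diag = √(28.6²+31.4²+22.7²) = √2319.21 = 48.158

min=[-19.700,0.400,-10.200] max=[8.900,31.800,12.500] diag=48.158


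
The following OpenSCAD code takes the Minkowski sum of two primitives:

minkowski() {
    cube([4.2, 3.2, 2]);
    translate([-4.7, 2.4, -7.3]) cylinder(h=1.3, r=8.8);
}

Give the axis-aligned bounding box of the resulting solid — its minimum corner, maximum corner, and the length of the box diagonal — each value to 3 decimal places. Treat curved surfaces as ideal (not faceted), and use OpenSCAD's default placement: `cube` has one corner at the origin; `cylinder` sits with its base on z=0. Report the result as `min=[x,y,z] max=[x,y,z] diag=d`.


min=[-13.500,-6.400,-7.300] max=[8.300,14.400,-4.000] diag=30.311

A = translate([-4.7, 2.4, -7.3]) cylinder(h=1.3, r=8.8) → bbox [-13.5,-6.4,-7.3] .. [4.1,11.2,-6]
B = cube([4.2, 3.2, 2]) → bbox [0,0,0] .. [4.2,3.2,2]
lo = A.lo+B.lo = [-13.5+0, -6.4+0, -7.3+0] = [-13.500,-6.400,-7.300]
hi = A.hi+B.hi = [4.1+4.2, 11.2+3.2, -6+2] = [8.300,14.400,-4.000]
diag = √(21.8²+20.8²+3.3²) = √918.77 = 30.311


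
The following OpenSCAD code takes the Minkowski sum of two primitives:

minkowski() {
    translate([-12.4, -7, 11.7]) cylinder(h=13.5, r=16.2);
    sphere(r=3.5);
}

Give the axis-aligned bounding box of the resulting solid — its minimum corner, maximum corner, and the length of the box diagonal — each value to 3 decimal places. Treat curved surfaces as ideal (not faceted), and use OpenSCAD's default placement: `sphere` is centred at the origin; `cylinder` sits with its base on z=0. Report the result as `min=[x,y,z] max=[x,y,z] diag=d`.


A = translate([-12.4, -7, 11.7]) cylinder(h=13.5, r=16.2) → bbox [-28.6,-23.2,11.7] .. [3.8,9.2,25.2]
B = sphere(r=3.5) → bbox [-3.5,-3.5,-3.5] .. [3.5,3.5,3.5]
lo = A.lo+B.lo = [-28.6-3.5, -23.2-3.5, 11.7-3.5] = [-32.100,-26.700,8.200]
hi = A.hi+B.hi = [3.8+3.5, 9.2+3.5, 25.2+3.5] = [7.300,12.700,28.700]
diag = √(39.4²+39.4²+20.5²) = √3524.97 = 59.371

min=[-32.100,-26.700,8.200] max=[7.300,12.700,28.700] diag=59.371


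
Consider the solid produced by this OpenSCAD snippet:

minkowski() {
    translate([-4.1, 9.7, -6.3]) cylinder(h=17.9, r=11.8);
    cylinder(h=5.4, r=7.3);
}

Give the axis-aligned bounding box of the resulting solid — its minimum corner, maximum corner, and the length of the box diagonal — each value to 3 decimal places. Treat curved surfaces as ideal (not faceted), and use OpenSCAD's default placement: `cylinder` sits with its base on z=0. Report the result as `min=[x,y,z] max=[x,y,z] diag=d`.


A = translate([-4.1, 9.7, -6.3]) cylinder(h=17.9, r=11.8) → bbox [-15.9,-2.1,-6.3] .. [7.7,21.5,11.6]
B = cylinder(h=5.4, r=7.3) → bbox [-7.3,-7.3,0] .. [7.3,7.3,5.4]
lo = A.lo+B.lo = [-15.9-7.3, -2.1-7.3, -6.3+0] = [-23.200,-9.400,-6.300]
hi = A.hi+B.hi = [7.7+7.3, 21.5+7.3, 11.6+5.4] = [15.000,28.800,17.000]
diag = √(38.2²+38.2²+23.3²) = √3461.37 = 58.833

min=[-23.200,-9.400,-6.300] max=[15.000,28.800,17.000] diag=58.833


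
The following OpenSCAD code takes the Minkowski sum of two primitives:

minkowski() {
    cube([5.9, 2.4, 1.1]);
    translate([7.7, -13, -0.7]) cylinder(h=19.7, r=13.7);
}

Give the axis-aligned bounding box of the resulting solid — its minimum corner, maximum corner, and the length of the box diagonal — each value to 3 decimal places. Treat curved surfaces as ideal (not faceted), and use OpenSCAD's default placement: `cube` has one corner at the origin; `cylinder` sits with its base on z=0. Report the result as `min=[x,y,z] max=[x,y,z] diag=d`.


A = translate([7.7, -13, -0.7]) cylinder(h=19.7, r=13.7) → bbox [-6,-26.7,-0.7] .. [21.4,0.7,19]
B = cube([5.9, 2.4, 1.1]) → bbox [0,0,0] .. [5.9,2.4,1.1]
lo = A.lo+B.lo = [-6+0, -26.7+0, -0.7+0] = [-6.000,-26.700,-0.700]
hi = A.hi+B.hi = [21.4+5.9, 0.7+2.4, 19+1.1] = [27.300,3.100,20.100]
diag = √(33.3²+29.8²+20.8²) = √2429.57 = 49.291

min=[-6.000,-26.700,-0.700] max=[27.300,3.100,20.100] diag=49.291


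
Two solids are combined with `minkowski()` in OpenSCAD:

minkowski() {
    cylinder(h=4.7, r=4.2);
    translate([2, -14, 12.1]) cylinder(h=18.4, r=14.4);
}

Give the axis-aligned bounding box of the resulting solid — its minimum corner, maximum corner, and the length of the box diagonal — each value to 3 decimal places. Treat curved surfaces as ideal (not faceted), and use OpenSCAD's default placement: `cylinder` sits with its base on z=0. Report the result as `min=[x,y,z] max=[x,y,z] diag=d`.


min=[-16.600,-32.600,12.100] max=[20.600,4.600,35.200] diag=57.457

A = translate([2, -14, 12.1]) cylinder(h=18.4, r=14.4) → bbox [-12.4,-28.4,12.1] .. [16.4,0.4,30.5]
B = cylinder(h=4.7, r=4.2) → bbox [-4.2,-4.2,0] .. [4.2,4.2,4.7]
lo = A.lo+B.lo = [-12.4-4.2, -28.4-4.2, 12.1+0] = [-16.600,-32.600,12.100]
hi = A.hi+B.hi = [16.4+4.2, 0.4+4.2, 30.5+4.7] = [20.600,4.600,35.200]
diag = √(37.2²+37.2²+23.1²) = √3301.29 = 57.457


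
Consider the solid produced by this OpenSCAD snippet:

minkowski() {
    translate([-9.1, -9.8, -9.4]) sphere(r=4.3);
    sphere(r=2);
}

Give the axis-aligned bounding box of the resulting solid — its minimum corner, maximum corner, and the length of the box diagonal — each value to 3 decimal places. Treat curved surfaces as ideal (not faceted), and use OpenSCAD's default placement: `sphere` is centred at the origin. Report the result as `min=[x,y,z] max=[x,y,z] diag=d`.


min=[-15.400,-16.100,-15.700] max=[-2.800,-3.500,-3.100] diag=21.824

A = translate([-9.1, -9.8, -9.4]) sphere(r=4.3) → bbox [-13.4,-14.1,-13.7] .. [-4.8,-5.5,-5.1]
B = sphere(r=2) → bbox [-2,-2,-2] .. [2,2,2]
lo = A.lo+B.lo = [-13.4-2, -14.1-2, -13.7-2] = [-15.400,-16.100,-15.700]
hi = A.hi+B.hi = [-4.8+2, -5.5+2, -5.1+2] = [-2.800,-3.500,-3.100]
diag = √(12.6²+12.6²+12.6²) = √476.28 = 21.824


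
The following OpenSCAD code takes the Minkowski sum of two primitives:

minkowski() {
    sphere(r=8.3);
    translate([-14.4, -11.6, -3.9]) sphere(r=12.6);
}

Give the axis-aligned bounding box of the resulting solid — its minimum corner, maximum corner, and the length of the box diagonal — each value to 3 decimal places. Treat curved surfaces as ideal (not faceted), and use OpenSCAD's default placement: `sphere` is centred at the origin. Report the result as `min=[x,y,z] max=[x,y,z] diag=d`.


A = translate([-14.4, -11.6, -3.9]) sphere(r=12.6) → bbox [-27,-24.2,-16.5] .. [-1.8,1,8.7]
B = sphere(r=8.3) → bbox [-8.3,-8.3,-8.3] .. [8.3,8.3,8.3]
lo = A.lo+B.lo = [-27-8.3, -24.2-8.3, -16.5-8.3] = [-35.300,-32.500,-24.800]
hi = A.hi+B.hi = [-1.8+8.3, 1+8.3, 8.7+8.3] = [6.500,9.300,17.000]
diag = √(41.8²+41.8²+41.8²) = √5241.72 = 72.400

min=[-35.300,-32.500,-24.800] max=[6.500,9.300,17.000] diag=72.400


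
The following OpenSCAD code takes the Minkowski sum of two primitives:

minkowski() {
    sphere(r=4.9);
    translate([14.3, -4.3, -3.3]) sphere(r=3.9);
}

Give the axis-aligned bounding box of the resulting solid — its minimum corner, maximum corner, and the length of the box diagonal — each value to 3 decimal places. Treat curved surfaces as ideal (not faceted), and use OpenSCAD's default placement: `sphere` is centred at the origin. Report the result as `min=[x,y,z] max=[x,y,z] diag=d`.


A = translate([14.3, -4.3, -3.3]) sphere(r=3.9) → bbox [10.4,-8.2,-7.2] .. [18.2,-0.4,0.6]
B = sphere(r=4.9) → bbox [-4.9,-4.9,-4.9] .. [4.9,4.9,4.9]
lo = A.lo+B.lo = [10.4-4.9, -8.2-4.9, -7.2-4.9] = [5.500,-13.100,-12.100]
hi = A.hi+B.hi = [18.2+4.9, -0.4+4.9, 0.6+4.9] = [23.100,4.500,5.500]
diag = √(17.6²+17.6²+17.6²) = √929.28 = 30.484

min=[5.500,-13.100,-12.100] max=[23.100,4.500,5.500] diag=30.484


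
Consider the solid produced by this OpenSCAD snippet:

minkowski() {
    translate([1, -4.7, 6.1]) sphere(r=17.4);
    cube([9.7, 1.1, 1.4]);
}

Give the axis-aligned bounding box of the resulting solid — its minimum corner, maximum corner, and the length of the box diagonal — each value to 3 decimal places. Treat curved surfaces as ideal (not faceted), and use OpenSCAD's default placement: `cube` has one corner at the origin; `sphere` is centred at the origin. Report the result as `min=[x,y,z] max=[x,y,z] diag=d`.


min=[-16.400,-22.100,-11.300] max=[28.100,13.800,24.900] diag=67.672

A = translate([1, -4.7, 6.1]) sphere(r=17.4) → bbox [-16.4,-22.1,-11.3] .. [18.4,12.7,23.5]
B = cube([9.7, 1.1, 1.4]) → bbox [0,0,0] .. [9.7,1.1,1.4]
lo = A.lo+B.lo = [-16.4+0, -22.1+0, -11.3+0] = [-16.400,-22.100,-11.300]
hi = A.hi+B.hi = [18.4+9.7, 12.7+1.1, 23.5+1.4] = [28.100,13.800,24.900]
diag = √(44.5²+35.9²+36.2²) = √4579.5 = 67.672


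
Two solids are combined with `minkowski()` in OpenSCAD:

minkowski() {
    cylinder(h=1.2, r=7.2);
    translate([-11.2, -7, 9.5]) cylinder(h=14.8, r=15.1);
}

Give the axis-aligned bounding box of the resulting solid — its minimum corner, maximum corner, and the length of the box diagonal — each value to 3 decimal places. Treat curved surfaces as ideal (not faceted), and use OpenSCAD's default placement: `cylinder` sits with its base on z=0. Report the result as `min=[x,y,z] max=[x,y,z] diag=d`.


A = translate([-11.2, -7, 9.5]) cylinder(h=14.8, r=15.1) → bbox [-26.3,-22.1,9.5] .. [3.9,8.1,24.3]
B = cylinder(h=1.2, r=7.2) → bbox [-7.2,-7.2,0] .. [7.2,7.2,1.2]
lo = A.lo+B.lo = [-26.3-7.2, -22.1-7.2, 9.5+0] = [-33.500,-29.300,9.500]
hi = A.hi+B.hi = [3.9+7.2, 8.1+7.2, 24.3+1.2] = [11.100,15.300,25.500]
diag = √(44.6²+44.6²+16²) = √4234.32 = 65.072

min=[-33.500,-29.300,9.500] max=[11.100,15.300,25.500] diag=65.072


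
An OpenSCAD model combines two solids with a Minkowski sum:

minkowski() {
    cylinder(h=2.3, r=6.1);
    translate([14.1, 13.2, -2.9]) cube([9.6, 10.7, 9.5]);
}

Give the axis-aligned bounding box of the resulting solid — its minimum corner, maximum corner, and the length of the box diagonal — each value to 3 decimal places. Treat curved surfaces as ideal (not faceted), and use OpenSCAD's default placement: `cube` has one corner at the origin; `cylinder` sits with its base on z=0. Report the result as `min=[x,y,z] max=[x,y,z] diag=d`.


A = translate([14.1, 13.2, -2.9]) cube([9.6, 10.7, 9.5]) → bbox [14.1,13.2,-2.9] .. [23.7,23.9,6.6]
B = cylinder(h=2.3, r=6.1) → bbox [-6.1,-6.1,0] .. [6.1,6.1,2.3]
lo = A.lo+B.lo = [14.1-6.1, 13.2-6.1, -2.9+0] = [8.000,7.100,-2.900]
hi = A.hi+B.hi = [23.7+6.1, 23.9+6.1, 6.6+2.3] = [29.800,30.000,8.900]
diag = √(21.8²+22.9²+11.8²) = √1138.89 = 33.747

min=[8.000,7.100,-2.900] max=[29.800,30.000,8.900] diag=33.747


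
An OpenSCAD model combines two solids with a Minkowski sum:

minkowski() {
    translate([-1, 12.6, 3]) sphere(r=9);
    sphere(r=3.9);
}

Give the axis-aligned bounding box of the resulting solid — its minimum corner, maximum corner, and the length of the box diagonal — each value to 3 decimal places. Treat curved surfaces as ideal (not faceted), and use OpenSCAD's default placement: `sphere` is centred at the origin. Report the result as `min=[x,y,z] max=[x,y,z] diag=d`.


min=[-13.900,-0.300,-9.900] max=[11.900,25.500,15.900] diag=44.687

A = translate([-1, 12.6, 3]) sphere(r=9) → bbox [-10,3.6,-6] .. [8,21.6,12]
B = sphere(r=3.9) → bbox [-3.9,-3.9,-3.9] .. [3.9,3.9,3.9]
lo = A.lo+B.lo = [-10-3.9, 3.6-3.9, -6-3.9] = [-13.900,-0.300,-9.900]
hi = A.hi+B.hi = [8+3.9, 21.6+3.9, 12+3.9] = [11.900,25.500,15.900]
diag = √(25.8²+25.8²+25.8²) = √1996.92 = 44.687


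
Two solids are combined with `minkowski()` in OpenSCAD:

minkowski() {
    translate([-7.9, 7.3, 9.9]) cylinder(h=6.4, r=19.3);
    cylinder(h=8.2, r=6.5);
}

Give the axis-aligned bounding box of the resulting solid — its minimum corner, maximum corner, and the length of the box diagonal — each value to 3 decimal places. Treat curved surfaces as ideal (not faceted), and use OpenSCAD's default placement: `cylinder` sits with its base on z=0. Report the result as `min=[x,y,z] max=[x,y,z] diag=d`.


min=[-33.700,-18.500,9.900] max=[17.900,33.100,24.500] diag=74.420

A = translate([-7.9, 7.3, 9.9]) cylinder(h=6.4, r=19.3) → bbox [-27.2,-12,9.9] .. [11.4,26.6,16.3]
B = cylinder(h=8.2, r=6.5) → bbox [-6.5,-6.5,0] .. [6.5,6.5,8.2]
lo = A.lo+B.lo = [-27.2-6.5, -12-6.5, 9.9+0] = [-33.700,-18.500,9.900]
hi = A.hi+B.hi = [11.4+6.5, 26.6+6.5, 16.3+8.2] = [17.900,33.100,24.500]
diag = √(51.6²+51.6²+14.6²) = √5538.28 = 74.420


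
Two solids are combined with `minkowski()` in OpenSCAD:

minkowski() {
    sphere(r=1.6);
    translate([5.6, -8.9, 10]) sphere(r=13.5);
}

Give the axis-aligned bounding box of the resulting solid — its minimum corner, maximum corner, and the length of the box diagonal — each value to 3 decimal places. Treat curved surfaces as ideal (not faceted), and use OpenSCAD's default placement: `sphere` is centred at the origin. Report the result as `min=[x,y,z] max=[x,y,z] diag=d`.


A = translate([5.6, -8.9, 10]) sphere(r=13.5) → bbox [-7.9,-22.4,-3.5] .. [19.1,4.6,23.5]
B = sphere(r=1.6) → bbox [-1.6,-1.6,-1.6] .. [1.6,1.6,1.6]
lo = A.lo+B.lo = [-7.9-1.6, -22.4-1.6, -3.5-1.6] = [-9.500,-24.000,-5.100]
hi = A.hi+B.hi = [19.1+1.6, 4.6+1.6, 23.5+1.6] = [20.700,6.200,25.100]
diag = √(30.2²+30.2²+30.2²) = √2736.12 = 52.308

min=[-9.500,-24.000,-5.100] max=[20.700,6.200,25.100] diag=52.308


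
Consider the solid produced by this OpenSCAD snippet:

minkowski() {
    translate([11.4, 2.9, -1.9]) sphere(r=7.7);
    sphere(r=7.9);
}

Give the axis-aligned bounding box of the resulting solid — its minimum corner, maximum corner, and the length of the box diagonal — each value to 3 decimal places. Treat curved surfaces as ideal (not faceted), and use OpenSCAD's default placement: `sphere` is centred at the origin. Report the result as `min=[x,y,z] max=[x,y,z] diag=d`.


A = translate([11.4, 2.9, -1.9]) sphere(r=7.7) → bbox [3.7,-4.8,-9.6] .. [19.1,10.6,5.8]
B = sphere(r=7.9) → bbox [-7.9,-7.9,-7.9] .. [7.9,7.9,7.9]
lo = A.lo+B.lo = [3.7-7.9, -4.8-7.9, -9.6-7.9] = [-4.200,-12.700,-17.500]
hi = A.hi+B.hi = [19.1+7.9, 10.6+7.9, 5.8+7.9] = [27.000,18.500,13.700]
diag = √(31.2²+31.2²+31.2²) = √2920.32 = 54.040

min=[-4.200,-12.700,-17.500] max=[27.000,18.500,13.700] diag=54.040


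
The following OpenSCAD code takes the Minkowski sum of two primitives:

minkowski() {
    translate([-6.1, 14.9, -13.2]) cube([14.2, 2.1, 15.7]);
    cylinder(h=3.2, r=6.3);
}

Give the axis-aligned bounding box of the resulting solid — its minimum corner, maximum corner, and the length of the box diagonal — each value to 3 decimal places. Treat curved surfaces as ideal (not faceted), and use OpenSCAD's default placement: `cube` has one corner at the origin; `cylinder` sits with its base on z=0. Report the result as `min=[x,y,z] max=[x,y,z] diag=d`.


A = translate([-6.1, 14.9, -13.2]) cube([14.2, 2.1, 15.7]) → bbox [-6.1,14.9,-13.2] .. [8.1,17,2.5]
B = cylinder(h=3.2, r=6.3) → bbox [-6.3,-6.3,0] .. [6.3,6.3,3.2]
lo = A.lo+B.lo = [-6.1-6.3, 14.9-6.3, -13.2+0] = [-12.400,8.600,-13.200]
hi = A.hi+B.hi = [8.1+6.3, 17+6.3, 2.5+3.2] = [14.400,23.300,5.700]
diag = √(26.8²+14.7²+18.9²) = √1291.54 = 35.938

min=[-12.400,8.600,-13.200] max=[14.400,23.300,5.700] diag=35.938


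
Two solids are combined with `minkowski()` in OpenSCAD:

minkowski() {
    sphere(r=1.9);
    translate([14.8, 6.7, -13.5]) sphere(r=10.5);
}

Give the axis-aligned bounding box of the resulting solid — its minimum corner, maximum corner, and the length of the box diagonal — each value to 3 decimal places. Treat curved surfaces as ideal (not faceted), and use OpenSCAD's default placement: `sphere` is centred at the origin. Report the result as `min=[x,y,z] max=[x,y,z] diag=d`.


min=[2.400,-5.700,-25.900] max=[27.200,19.100,-1.100] diag=42.955

A = translate([14.8, 6.7, -13.5]) sphere(r=10.5) → bbox [4.3,-3.8,-24] .. [25.3,17.2,-3]
B = sphere(r=1.9) → bbox [-1.9,-1.9,-1.9] .. [1.9,1.9,1.9]
lo = A.lo+B.lo = [4.3-1.9, -3.8-1.9, -24-1.9] = [2.400,-5.700,-25.900]
hi = A.hi+B.hi = [25.3+1.9, 17.2+1.9, -3+1.9] = [27.200,19.100,-1.100]
diag = √(24.8²+24.8²+24.8²) = √1845.12 = 42.955


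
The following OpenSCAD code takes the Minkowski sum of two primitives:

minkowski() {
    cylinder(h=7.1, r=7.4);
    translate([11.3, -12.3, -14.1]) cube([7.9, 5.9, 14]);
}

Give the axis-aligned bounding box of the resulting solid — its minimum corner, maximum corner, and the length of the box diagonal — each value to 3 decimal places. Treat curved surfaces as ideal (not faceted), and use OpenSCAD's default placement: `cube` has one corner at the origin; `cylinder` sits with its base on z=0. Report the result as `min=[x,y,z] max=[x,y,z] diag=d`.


min=[3.900,-19.700,-14.100] max=[26.600,1.000,7.000] diag=37.269

A = translate([11.3, -12.3, -14.1]) cube([7.9, 5.9, 14]) → bbox [11.3,-12.3,-14.1] .. [19.2,-6.4,-0.1]
B = cylinder(h=7.1, r=7.4) → bbox [-7.4,-7.4,0] .. [7.4,7.4,7.1]
lo = A.lo+B.lo = [11.3-7.4, -12.3-7.4, -14.1+0] = [3.900,-19.700,-14.100]
hi = A.hi+B.hi = [19.2+7.4, -6.4+7.4, -0.1+7.1] = [26.600,1.000,7.000]
diag = √(22.7²+20.7²+21.1²) = √1388.99 = 37.269


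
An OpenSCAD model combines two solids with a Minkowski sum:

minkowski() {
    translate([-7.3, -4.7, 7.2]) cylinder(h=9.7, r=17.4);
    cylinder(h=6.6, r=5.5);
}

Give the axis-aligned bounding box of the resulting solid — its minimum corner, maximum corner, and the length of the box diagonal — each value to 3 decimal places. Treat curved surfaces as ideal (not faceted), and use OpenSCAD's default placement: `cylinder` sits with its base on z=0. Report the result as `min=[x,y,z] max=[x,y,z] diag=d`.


A = translate([-7.3, -4.7, 7.2]) cylinder(h=9.7, r=17.4) → bbox [-24.7,-22.1,7.2] .. [10.1,12.7,16.9]
B = cylinder(h=6.6, r=5.5) → bbox [-5.5,-5.5,0] .. [5.5,5.5,6.6]
lo = A.lo+B.lo = [-24.7-5.5, -22.1-5.5, 7.2+0] = [-30.200,-27.600,7.200]
hi = A.hi+B.hi = [10.1+5.5, 12.7+5.5, 16.9+6.6] = [15.600,18.200,23.500]
diag = √(45.8²+45.8²+16.3²) = √4460.97 = 66.790

min=[-30.200,-27.600,7.200] max=[15.600,18.200,23.500] diag=66.790


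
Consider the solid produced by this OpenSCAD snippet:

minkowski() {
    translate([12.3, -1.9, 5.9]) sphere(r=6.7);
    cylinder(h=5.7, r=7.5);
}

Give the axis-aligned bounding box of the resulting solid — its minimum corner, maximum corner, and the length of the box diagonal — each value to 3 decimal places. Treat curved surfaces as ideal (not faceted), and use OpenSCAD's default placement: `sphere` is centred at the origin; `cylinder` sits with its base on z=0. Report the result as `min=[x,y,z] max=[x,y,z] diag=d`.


min=[-1.900,-16.100,-0.800] max=[26.500,12.300,18.300] diag=44.474

A = translate([12.3, -1.9, 5.9]) sphere(r=6.7) → bbox [5.6,-8.6,-0.8] .. [19,4.8,12.6]
B = cylinder(h=5.7, r=7.5) → bbox [-7.5,-7.5,0] .. [7.5,7.5,5.7]
lo = A.lo+B.lo = [5.6-7.5, -8.6-7.5, -0.8+0] = [-1.900,-16.100,-0.800]
hi = A.hi+B.hi = [19+7.5, 4.8+7.5, 12.6+5.7] = [26.500,12.300,18.300]
diag = √(28.4²+28.4²+19.1²) = √1977.93 = 44.474


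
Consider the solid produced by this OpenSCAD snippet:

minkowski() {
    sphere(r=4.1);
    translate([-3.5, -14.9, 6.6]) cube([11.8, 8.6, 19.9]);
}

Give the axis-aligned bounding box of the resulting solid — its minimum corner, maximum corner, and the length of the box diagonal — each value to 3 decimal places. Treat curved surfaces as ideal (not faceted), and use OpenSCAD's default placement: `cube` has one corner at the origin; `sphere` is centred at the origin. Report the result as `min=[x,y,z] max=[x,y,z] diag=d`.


A = translate([-3.5, -14.9, 6.6]) cube([11.8, 8.6, 19.9]) → bbox [-3.5,-14.9,6.6] .. [8.3,-6.3,26.5]
B = sphere(r=4.1) → bbox [-4.1,-4.1,-4.1] .. [4.1,4.1,4.1]
lo = A.lo+B.lo = [-3.5-4.1, -14.9-4.1, 6.6-4.1] = [-7.600,-19.000,2.500]
hi = A.hi+B.hi = [8.3+4.1, -6.3+4.1, 26.5+4.1] = [12.400,-2.200,30.600]
diag = √(20²+16.8²+28.1²) = √1471.85 = 38.365

min=[-7.600,-19.000,2.500] max=[12.400,-2.200,30.600] diag=38.365


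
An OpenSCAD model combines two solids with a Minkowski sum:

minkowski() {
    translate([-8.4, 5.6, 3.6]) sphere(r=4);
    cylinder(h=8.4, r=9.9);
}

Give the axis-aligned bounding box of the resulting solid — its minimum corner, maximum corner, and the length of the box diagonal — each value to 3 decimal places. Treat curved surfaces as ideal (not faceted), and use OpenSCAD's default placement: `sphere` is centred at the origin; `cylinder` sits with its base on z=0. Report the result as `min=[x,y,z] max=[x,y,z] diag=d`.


A = translate([-8.4, 5.6, 3.6]) sphere(r=4) → bbox [-12.4,1.6,-0.4] .. [-4.4,9.6,7.6]
B = cylinder(h=8.4, r=9.9) → bbox [-9.9,-9.9,0] .. [9.9,9.9,8.4]
lo = A.lo+B.lo = [-12.4-9.9, 1.6-9.9, -0.4+0] = [-22.300,-8.300,-0.400]
hi = A.hi+B.hi = [-4.4+9.9, 9.6+9.9, 7.6+8.4] = [5.500,19.500,16.000]
diag = √(27.8²+27.8²+16.4²) = √1814.64 = 42.599

min=[-22.300,-8.300,-0.400] max=[5.500,19.500,16.000] diag=42.599


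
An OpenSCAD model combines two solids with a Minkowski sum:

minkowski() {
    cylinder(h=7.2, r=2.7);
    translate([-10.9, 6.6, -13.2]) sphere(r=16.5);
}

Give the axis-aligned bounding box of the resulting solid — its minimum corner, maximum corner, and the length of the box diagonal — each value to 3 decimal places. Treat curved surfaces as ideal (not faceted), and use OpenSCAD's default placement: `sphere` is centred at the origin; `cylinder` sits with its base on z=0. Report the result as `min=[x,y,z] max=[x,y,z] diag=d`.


min=[-30.100,-12.600,-29.700] max=[8.300,25.800,10.500] diag=67.566

A = translate([-10.9, 6.6, -13.2]) sphere(r=16.5) → bbox [-27.4,-9.9,-29.7] .. [5.6,23.1,3.3]
B = cylinder(h=7.2, r=2.7) → bbox [-2.7,-2.7,0] .. [2.7,2.7,7.2]
lo = A.lo+B.lo = [-27.4-2.7, -9.9-2.7, -29.7+0] = [-30.100,-12.600,-29.700]
hi = A.hi+B.hi = [5.6+2.7, 23.1+2.7, 3.3+7.2] = [8.300,25.800,10.500]
diag = √(38.4²+38.4²+40.2²) = √4565.16 = 67.566


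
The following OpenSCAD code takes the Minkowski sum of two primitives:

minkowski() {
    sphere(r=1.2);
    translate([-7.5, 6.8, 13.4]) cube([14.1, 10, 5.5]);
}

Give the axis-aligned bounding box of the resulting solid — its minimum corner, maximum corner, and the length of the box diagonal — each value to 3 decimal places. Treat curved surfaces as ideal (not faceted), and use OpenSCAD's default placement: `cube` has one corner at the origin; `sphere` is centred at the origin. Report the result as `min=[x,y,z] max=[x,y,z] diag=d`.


min=[-8.700,5.600,12.200] max=[7.800,18.000,20.100] diag=22.100

A = translate([-7.5, 6.8, 13.4]) cube([14.1, 10, 5.5]) → bbox [-7.5,6.8,13.4] .. [6.6,16.8,18.9]
B = sphere(r=1.2) → bbox [-1.2,-1.2,-1.2] .. [1.2,1.2,1.2]
lo = A.lo+B.lo = [-7.5-1.2, 6.8-1.2, 13.4-1.2] = [-8.700,5.600,12.200]
hi = A.hi+B.hi = [6.6+1.2, 16.8+1.2, 18.9+1.2] = [7.800,18.000,20.100]
diag = √(16.5²+12.4²+7.9²) = √488.42 = 22.100


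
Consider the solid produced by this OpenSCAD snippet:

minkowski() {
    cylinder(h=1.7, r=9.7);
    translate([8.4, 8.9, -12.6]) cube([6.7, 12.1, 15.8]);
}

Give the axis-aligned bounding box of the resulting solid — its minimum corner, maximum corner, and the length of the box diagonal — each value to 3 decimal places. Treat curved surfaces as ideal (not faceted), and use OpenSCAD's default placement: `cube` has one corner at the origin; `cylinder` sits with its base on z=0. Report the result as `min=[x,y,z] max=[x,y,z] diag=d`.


min=[-1.300,-0.800,-12.600] max=[24.800,30.700,4.900] diag=44.494

A = translate([8.4, 8.9, -12.6]) cube([6.7, 12.1, 15.8]) → bbox [8.4,8.9,-12.6] .. [15.1,21,3.2]
B = cylinder(h=1.7, r=9.7) → bbox [-9.7,-9.7,0] .. [9.7,9.7,1.7]
lo = A.lo+B.lo = [8.4-9.7, 8.9-9.7, -12.6+0] = [-1.300,-0.800,-12.600]
hi = A.hi+B.hi = [15.1+9.7, 21+9.7, 3.2+1.7] = [24.800,30.700,4.900]
diag = √(26.1²+31.5²+17.5²) = √1979.71 = 44.494


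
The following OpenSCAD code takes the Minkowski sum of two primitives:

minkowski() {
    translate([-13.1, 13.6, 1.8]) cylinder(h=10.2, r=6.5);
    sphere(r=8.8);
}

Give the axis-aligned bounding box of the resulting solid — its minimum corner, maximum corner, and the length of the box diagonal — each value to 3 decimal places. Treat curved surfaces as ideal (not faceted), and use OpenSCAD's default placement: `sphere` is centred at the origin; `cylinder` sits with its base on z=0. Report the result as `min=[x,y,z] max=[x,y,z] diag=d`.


A = translate([-13.1, 13.6, 1.8]) cylinder(h=10.2, r=6.5) → bbox [-19.6,7.1,1.8] .. [-6.6,20.1,12]
B = sphere(r=8.8) → bbox [-8.8,-8.8,-8.8] .. [8.8,8.8,8.8]
lo = A.lo+B.lo = [-19.6-8.8, 7.1-8.8, 1.8-8.8] = [-28.400,-1.700,-7.000]
hi = A.hi+B.hi = [-6.6+8.8, 20.1+8.8, 12+8.8] = [2.200,28.900,20.800]
diag = √(30.6²+30.6²+27.8²) = √2645.56 = 51.435

min=[-28.400,-1.700,-7.000] max=[2.200,28.900,20.800] diag=51.435


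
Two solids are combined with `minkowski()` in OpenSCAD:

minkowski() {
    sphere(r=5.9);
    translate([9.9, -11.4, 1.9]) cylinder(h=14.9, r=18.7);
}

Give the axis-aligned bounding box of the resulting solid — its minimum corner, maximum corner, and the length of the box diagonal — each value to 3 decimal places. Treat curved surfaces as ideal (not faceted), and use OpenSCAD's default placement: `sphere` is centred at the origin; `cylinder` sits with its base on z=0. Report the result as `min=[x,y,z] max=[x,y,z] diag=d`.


A = translate([9.9, -11.4, 1.9]) cylinder(h=14.9, r=18.7) → bbox [-8.8,-30.1,1.9] .. [28.6,7.3,16.8]
B = sphere(r=5.9) → bbox [-5.9,-5.9,-5.9] .. [5.9,5.9,5.9]
lo = A.lo+B.lo = [-8.8-5.9, -30.1-5.9, 1.9-5.9] = [-14.700,-36.000,-4.000]
hi = A.hi+B.hi = [28.6+5.9, 7.3+5.9, 16.8+5.9] = [34.500,13.200,22.700]
diag = √(49.2²+49.2²+26.7²) = √5554.17 = 74.526

min=[-14.700,-36.000,-4.000] max=[34.500,13.200,22.700] diag=74.526


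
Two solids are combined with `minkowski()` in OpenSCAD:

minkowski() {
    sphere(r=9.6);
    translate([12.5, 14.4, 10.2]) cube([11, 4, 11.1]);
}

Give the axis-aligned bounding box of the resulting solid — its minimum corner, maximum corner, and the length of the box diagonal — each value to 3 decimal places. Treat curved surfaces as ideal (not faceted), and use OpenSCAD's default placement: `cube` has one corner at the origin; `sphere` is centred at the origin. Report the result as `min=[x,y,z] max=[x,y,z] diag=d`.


A = translate([12.5, 14.4, 10.2]) cube([11, 4, 11.1]) → bbox [12.5,14.4,10.2] .. [23.5,18.4,21.3]
B = sphere(r=9.6) → bbox [-9.6,-9.6,-9.6] .. [9.6,9.6,9.6]
lo = A.lo+B.lo = [12.5-9.6, 14.4-9.6, 10.2-9.6] = [2.900,4.800,0.600]
hi = A.hi+B.hi = [23.5+9.6, 18.4+9.6, 21.3+9.6] = [33.100,28.000,30.900]
diag = √(30.2²+23.2²+30.3²) = √2368.37 = 48.666

min=[2.900,4.800,0.600] max=[33.100,28.000,30.900] diag=48.666
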